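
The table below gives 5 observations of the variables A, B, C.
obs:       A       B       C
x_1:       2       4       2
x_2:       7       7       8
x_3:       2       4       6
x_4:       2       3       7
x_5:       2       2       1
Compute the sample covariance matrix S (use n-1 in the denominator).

Step 1 — column means:
  mean(A) = (2 + 7 + 2 + 2 + 2) / 5 = 15/5 = 3
  mean(B) = (4 + 7 + 4 + 3 + 2) / 5 = 20/5 = 4
  mean(C) = (2 + 8 + 6 + 7 + 1) / 5 = 24/5 = 4.8

Step 2 — sample covariance S[i,j] = (1/(n-1)) · Σ_k (x_{k,i} - mean_i) · (x_{k,j} - mean_j), with n-1 = 4.
  S[A,A] = ((-1)·(-1) + (4)·(4) + (-1)·(-1) + (-1)·(-1) + (-1)·(-1)) / 4 = 20/4 = 5
  S[A,B] = ((-1)·(0) + (4)·(3) + (-1)·(0) + (-1)·(-1) + (-1)·(-2)) / 4 = 15/4 = 3.75
  S[A,C] = ((-1)·(-2.8) + (4)·(3.2) + (-1)·(1.2) + (-1)·(2.2) + (-1)·(-3.8)) / 4 = 16/4 = 4
  S[B,B] = ((0)·(0) + (3)·(3) + (0)·(0) + (-1)·(-1) + (-2)·(-2)) / 4 = 14/4 = 3.5
  S[B,C] = ((0)·(-2.8) + (3)·(3.2) + (0)·(1.2) + (-1)·(2.2) + (-2)·(-3.8)) / 4 = 15/4 = 3.75
  S[C,C] = ((-2.8)·(-2.8) + (3.2)·(3.2) + (1.2)·(1.2) + (2.2)·(2.2) + (-3.8)·(-3.8)) / 4 = 38.8/4 = 9.7

S is symmetric (S[j,i] = S[i,j]). Assembling:

S = [[5, 3.75, 4],
 [3.75, 3.5, 3.75],
 [4, 3.75, 9.7]]


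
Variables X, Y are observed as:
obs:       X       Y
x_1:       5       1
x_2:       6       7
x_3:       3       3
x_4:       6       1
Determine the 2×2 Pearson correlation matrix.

Step 1 — column means:
  mean(X) = (5 + 6 + 3 + 6) / 4 = 20/4 = 5
  mean(Y) = (1 + 7 + 3 + 1) / 4 = 12/4 = 3

Step 2 — sample variances and covariances s[i,j] = (1/(n-1)) · Σ_k (x_{k,i} - mean_i) · (x_{k,j} - mean_j), with n-1 = 3:
  s[X,X] = ((0)·(0) + (1)·(1) + (-2)·(-2) + (1)·(1)) / 3 = 6/3 = 2
  s[X,Y] = ((0)·(-2) + (1)·(4) + (-2)·(0) + (1)·(-2)) / 3 = 2/3 = 0.6667
  s[Y,Y] = ((-2)·(-2) + (4)·(4) + (0)·(0) + (-2)·(-2)) / 3 = 24/3 = 8
  Sample standard deviations s_i = √(s[i,i]):
  s(X) = √(2) = 1.4142
  s(Y) = √(8) = 2.8284

Step 3 — r_{ij} = s_{ij} / (s_i · s_j):
  r[X,X] = 1 (diagonal).
  r[X,Y] = 0.6667 / (1.4142 · 2.8284) = 0.6667 / 4 = 0.1667
  r[Y,Y] = 1 (diagonal).

R is symmetric with unit diagonal. Assembling:

R = [[1, 0.1667],
 [0.1667, 1]]


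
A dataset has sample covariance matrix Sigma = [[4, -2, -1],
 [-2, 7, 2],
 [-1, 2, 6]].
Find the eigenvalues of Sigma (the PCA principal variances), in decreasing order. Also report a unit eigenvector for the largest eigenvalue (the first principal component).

Step 1 — characteristic polynomial p(λ) = det(λI - Sigma) = λ³ - tr·λ² + c_1·λ - det, where tr = trace, c_1 = sum of the principal 2×2 minors, det = det(Sigma):
  tr = 4 + 7 + 6 = 17,
  c_1 = (4·7 - (-2)²) + (4·6 - (-1)²) + (7·6 - (2)²) = 24 + 23 + 38 = 85,
  det = 4·(7·6 - (2)²) - (-2)·((-2)·6 - (2)·(-1)) + (-1)·((-2)·(2) - 7·(-1)) = 4·(38) - (-2)·(-10) + (-1)·(3) = 129.
  So p(λ) = λ³ - 17λ² + 85λ - 129.
Step 2 — look for an integer root (rational root theorem: any rational root is an integer divisor of 129). Testing λ = 3:
  p(3) = 27 - 153 + 255 - 129 = 0  ✓
  Dividing out (λ - 3): p(λ) = (λ - 3)(λ² - 14λ + 43).
Step 3 — remaining eigenvalues from the quadratic λ² - 14λ + 43 = 0:
  Δ = 14² - 4·43 = 196 - 172 = 24,  λ = (14 ± √24)/2 = (14 ± 4.899)/2 ≈ 9.4495 or 4.5505.
  Sorted: λ_1 = 9.4495,  λ_2 = 4.5505,  λ_3 = 3  (check: sum = 17 = tr ✓).

Step 4 — unit eigenvector for λ_1 ≈ 9.4495: v spans the null space of (Sigma - λ_1 I), whose rows are
  r_1 = (-5.4495, -2, -1),  r_2 = (-2, -2.4495, 2),  r_3 = (-1, 2, -3.4495).
  v is orthogonal to every row, so take v ∝ r_1 × r_2 = ((-2)·(2) - (-1)·(-2.4495), (-1)·(-2) - (-5.4495)·(2), (-5.4495)·(-2.4495) - (-2)·(-2)) ≈ (-6.4495, 12.899, 9.3485).
  Rescale (multiply by -1 so the first nonzero entry is positive): u = (6.4495, -12.899, -9.3485).
  ||u|| = √((6.4495)² + (-12.899)² + (-9.3485)²) = √(295.3735) ≈ 17.1864,  v_1 = u/||u|| ≈ (0.3753, -0.7505, -0.5439) (||v_1|| = 1).

λ_1 = 9.4495,  λ_2 = 4.5505,  λ_3 = 3;  v_1 ≈ (0.3753, -0.7505, -0.5439)


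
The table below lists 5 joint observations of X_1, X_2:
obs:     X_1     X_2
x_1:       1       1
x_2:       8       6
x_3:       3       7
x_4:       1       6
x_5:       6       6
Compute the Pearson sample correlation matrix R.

Step 1 — column means:
  mean(X_1) = (1 + 8 + 3 + 1 + 6) / 5 = 19/5 = 3.8
  mean(X_2) = (1 + 6 + 7 + 6 + 6) / 5 = 26/5 = 5.2

Step 2 — sample variances and covariances s[i,j] = (1/(n-1)) · Σ_k (x_{k,i} - mean_i) · (x_{k,j} - mean_j), with n-1 = 4:
  s[X_1,X_1] = ((-2.8)·(-2.8) + (4.2)·(4.2) + (-0.8)·(-0.8) + (-2.8)·(-2.8) + (2.2)·(2.2)) / 4 = 38.8/4 = 9.7
  s[X_1,X_2] = ((-2.8)·(-4.2) + (4.2)·(0.8) + (-0.8)·(1.8) + (-2.8)·(0.8) + (2.2)·(0.8)) / 4 = 13.2/4 = 3.3
  s[X_2,X_2] = ((-4.2)·(-4.2) + (0.8)·(0.8) + (1.8)·(1.8) + (0.8)·(0.8) + (0.8)·(0.8)) / 4 = 22.8/4 = 5.7
  Sample standard deviations s_i = √(s[i,i]):
  s(X_1) = √(9.7) = 3.1145
  s(X_2) = √(5.7) = 2.3875

Step 3 — r_{ij} = s_{ij} / (s_i · s_j):
  r[X_1,X_1] = 1 (diagonal).
  r[X_1,X_2] = 3.3 / (3.1145 · 2.3875) = 3.3 / 7.4357 = 0.4438
  r[X_2,X_2] = 1 (diagonal).

R is symmetric with unit diagonal. Assembling:

R = [[1, 0.4438],
 [0.4438, 1]]


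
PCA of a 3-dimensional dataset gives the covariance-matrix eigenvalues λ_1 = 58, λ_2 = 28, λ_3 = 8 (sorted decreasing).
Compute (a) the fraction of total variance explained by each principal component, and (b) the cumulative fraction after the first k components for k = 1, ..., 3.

Step 1 — total variance = trace(Sigma) = Σ λ_i = 58 + 28 + 8 = 94.

Step 2 — fraction explained by component i = λ_i / Σ λ:
  PC1: 58/94 = 0.617
  PC2: 28/94 = 0.2979
  PC3: 8/94 = 0.0851

Step 3 — cumulative fraction after k components = (λ_1 + ... + λ_k) / Σ λ:
  k = 1: 58/94 = 0.617
  k = 2: (58 + 28)/94 = 86/94 = 0.9149
  k = 3: (58 + 28 + 8)/94 = 94/94 = 1

Summary (fraction, with percent):

explained: PC1 0.617 (61.7%), PC2 0.2979 (29.79%), PC3 0.0851 (8.51%);  cumulative: 0.617, 0.9149, 1


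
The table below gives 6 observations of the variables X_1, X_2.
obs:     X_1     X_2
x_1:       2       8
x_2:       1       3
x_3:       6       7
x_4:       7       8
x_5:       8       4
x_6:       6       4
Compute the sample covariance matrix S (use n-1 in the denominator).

Step 1 — column means:
  mean(X_1) = (2 + 1 + 6 + 7 + 8 + 6) / 6 = 30/6 = 5
  mean(X_2) = (8 + 3 + 7 + 8 + 4 + 4) / 6 = 34/6 = 5.6667

Step 2 — sample covariance S[i,j] = (1/(n-1)) · Σ_k (x_{k,i} - mean_i) · (x_{k,j} - mean_j), with n-1 = 5.
  S[X_1,X_1] = ((-3)·(-3) + (-4)·(-4) + (1)·(1) + (2)·(2) + (3)·(3) + (1)·(1)) / 5 = 40/5 = 8
  S[X_1,X_2] = ((-3)·(2.3333) + (-4)·(-2.6667) + (1)·(1.3333) + (2)·(2.3333) + (3)·(-1.6667) + (1)·(-1.6667)) / 5 = 3/5 = 0.6
  S[X_2,X_2] = ((2.3333)·(2.3333) + (-2.6667)·(-2.6667) + (1.3333)·(1.3333) + (2.3333)·(2.3333) + (-1.6667)·(-1.6667) + (-1.6667)·(-1.6667)) / 5 = 25.3333/5 = 5.0667

S is symmetric (S[j,i] = S[i,j]). Assembling:

S = [[8, 0.6],
 [0.6, 5.0667]]


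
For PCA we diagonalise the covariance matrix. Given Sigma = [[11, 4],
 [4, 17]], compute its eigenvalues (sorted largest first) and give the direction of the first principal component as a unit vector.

Step 1 — characteristic polynomial of 2×2 Sigma:
  det(Sigma - λI) = λ² - trace · λ + det = 0.
  trace = 11 + 17 = 28, det = 11·17 - (4)² = 171.
Step 2 — discriminant:
  Δ = trace² - 4·det = 784 - 684 = 100.
Step 3 — eigenvalues:
  λ = (trace ± √Δ)/2 = (28 ± 10)/2,
  λ_1 = 19,  λ_2 = 9.

Step 4 — unit eigenvector for λ_1: solve (Sigma - λ_1 I)v = 0. First row:
  (11 - 19)·v_x + (4)·v_y = 0, i.e. (-8)·v_x + (4)·v_y = 0,
  so v ∝ (b, λ_1 - a) = (4, 8) = u.
  ||u|| = √((4)² + (8)²) = √(80) ≈ 8.9443,
  v_1 = u/||u|| ≈ (0.4472, 0.8944) (||v_1|| = 1).

λ_1 = 19,  λ_2 = 9;  v_1 ≈ (0.4472, 0.8944)


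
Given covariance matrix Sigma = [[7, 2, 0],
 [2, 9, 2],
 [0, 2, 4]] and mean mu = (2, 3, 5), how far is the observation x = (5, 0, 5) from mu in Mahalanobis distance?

Step 1 — centre the observation: (x - mu) = (3, -3, 0).

Step 2 — invert Sigma (cofactor / det for 3×3, or solve directly):
  Sigma^{-1} = [[0.1538, -0.0385, 0.0192],
 [-0.0385, 0.1346, -0.0673],
 [0.0192, -0.0673, 0.2837]].

Step 3 — form the quadratic (x - mu)^T · Sigma^{-1} · (x - mu):
  Sigma^{-1} · (x - mu) = (0.5769, -0.5192, 0.2596).
  (x - mu)^T · [Sigma^{-1} · (x - mu)] = (3)·(0.5769) + (-3)·(-0.5192) + (0)·(0.2596) = 3.2885.

Step 4 — take square root: d = √(3.2885) ≈ 1.8134.

d(x, mu) = √(3.2885) ≈ 1.8134


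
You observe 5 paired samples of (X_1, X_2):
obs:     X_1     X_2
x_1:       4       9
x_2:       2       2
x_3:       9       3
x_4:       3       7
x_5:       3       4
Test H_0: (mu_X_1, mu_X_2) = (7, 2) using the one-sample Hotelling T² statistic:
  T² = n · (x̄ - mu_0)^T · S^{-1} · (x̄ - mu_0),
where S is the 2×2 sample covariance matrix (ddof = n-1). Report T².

Step 1 — sample mean vector:
  mean(X_1) = (4 + 2 + 9 + 3 + 3) / 5 = 21/5 = 4.2
  mean(X_2) = (9 + 2 + 3 + 7 + 4) / 5 = 25/5 = 5
  x̄ = (4.2, 5),  deviation x̄ - mu_0 = (4.2, 5) - (7, 2) = (-2.8, 3).

Step 2 — sample covariance matrix, S[i,j] = (1/(n-1)) · Σ_k (x_{k,i} - mean_i) · (x_{k,j} - mean_j), divisor n-1 = 4:
  S[X_1,X_1] = ((-0.2)·(-0.2) + (-2.2)·(-2.2) + (4.8)·(4.8) + (-1.2)·(-1.2) + (-1.2)·(-1.2)) / 4 = 30.8/4 = 7.7
  S[X_1,X_2] = ((-0.2)·(4) + (-2.2)·(-3) + (4.8)·(-2) + (-1.2)·(2) + (-1.2)·(-1)) / 4 = -5/4 = -1.25
  S[X_2,X_2] = ((4)·(4) + (-3)·(-3) + (-2)·(-2) + (2)·(2) + (-1)·(-1)) / 4 = 34/4 = 8.5
  S = [[7.7, -1.25],
 [-1.25, 8.5]].

Step 3 — invert S. det(S) = 7.7·8.5 - (-1.25)² = 63.8875.
  S^{-1} = (1/det) · [[d, -b], [-b, a]] = [[0.133, 0.0196],
 [0.0196, 0.1205]].

Step 4 — quadratic form (x̄ - mu_0)^T · S^{-1} · (x̄ - mu_0):
  S^{-1} · (x̄ - mu_0) = (-0.3138, 0.3068),
  (x̄ - mu_0)^T · [...] = (-2.8)·(-0.3138) + (3)·(0.3068) = 1.7991.

Step 5 — scale by n: T² = 5 · 1.7991 = 8.9955.

T² ≈ 8.9955


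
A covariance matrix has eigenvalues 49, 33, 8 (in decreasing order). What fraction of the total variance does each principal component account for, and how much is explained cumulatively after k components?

Step 1 — total variance = trace(Sigma) = Σ λ_i = 49 + 33 + 8 = 90.

Step 2 — fraction explained by component i = λ_i / Σ λ:
  PC1: 49/90 = 0.5444
  PC2: 33/90 = 0.3667
  PC3: 8/90 = 0.0889

Step 3 — cumulative fraction after k components = (λ_1 + ... + λ_k) / Σ λ:
  k = 1: 49/90 = 0.5444
  k = 2: (49 + 33)/90 = 82/90 = 0.9111
  k = 3: (49 + 33 + 8)/90 = 90/90 = 1

Summary (fraction, with percent):

explained: PC1 0.5444 (54.44%), PC2 0.3667 (36.67%), PC3 0.0889 (8.89%);  cumulative: 0.5444, 0.9111, 1


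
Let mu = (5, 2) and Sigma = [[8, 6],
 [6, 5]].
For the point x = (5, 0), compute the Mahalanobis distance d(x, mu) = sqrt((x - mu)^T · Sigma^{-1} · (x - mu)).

Step 1 — centre the observation: (x - mu) = (0, -2).

Step 2 — invert Sigma. det(Sigma) = 8·5 - (6)² = 4.
  Sigma^{-1} = (1/det) · [[d, -b], [-b, a]] = [[1.25, -1.5],
 [-1.5, 2]].

Step 3 — form the quadratic (x - mu)^T · Sigma^{-1} · (x - mu):
  Sigma^{-1} · (x - mu) = (3, -4).
  (x - mu)^T · [Sigma^{-1} · (x - mu)] = (0)·(3) + (-2)·(-4) = 8.

Step 4 — take square root: d = √(8) ≈ 2.8284.

d(x, mu) = √(8) ≈ 2.8284


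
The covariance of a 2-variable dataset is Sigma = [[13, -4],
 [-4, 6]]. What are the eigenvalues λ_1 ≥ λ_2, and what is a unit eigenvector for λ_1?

Step 1 — characteristic polynomial of 2×2 Sigma:
  det(Sigma - λI) = λ² - trace · λ + det = 0.
  trace = 13 + 6 = 19, det = 13·6 - (-4)² = 62.
Step 2 — discriminant:
  Δ = trace² - 4·det = 361 - 248 = 113.
Step 3 — eigenvalues:
  λ = (trace ± √Δ)/2 = (19 ± 10.6301)/2,
  λ_1 = 14.8151,  λ_2 = 4.1849.

Step 4 — unit eigenvector for λ_1: solve (Sigma - λ_1 I)v = 0. First row:
  (13 - 14.8151)·v_x + (-4)·v_y = 0, i.e. (-1.8151)·v_x + (-4)·v_y = 0,
  so v ∝ (b, λ_1 - a) = (-4, 1.8151); multiply by -1 so the first entry is positive: u = (4, -1.8151).
  ||u|| = √((4)² + (-1.8151)²) = √(19.2945) ≈ 4.3925,
  v_1 = u/||u|| ≈ (0.9106, -0.4132) (||v_1|| = 1).

λ_1 = 14.8151,  λ_2 = 4.1849;  v_1 ≈ (0.9106, -0.4132)


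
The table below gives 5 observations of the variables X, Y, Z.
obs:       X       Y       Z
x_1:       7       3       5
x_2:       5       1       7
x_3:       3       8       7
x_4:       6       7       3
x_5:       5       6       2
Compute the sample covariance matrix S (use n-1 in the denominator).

Step 1 — column means:
  mean(X) = (7 + 5 + 3 + 6 + 5) / 5 = 26/5 = 5.2
  mean(Y) = (3 + 1 + 8 + 7 + 6) / 5 = 25/5 = 5
  mean(Z) = (5 + 7 + 7 + 3 + 2) / 5 = 24/5 = 4.8

Step 2 — sample covariance S[i,j] = (1/(n-1)) · Σ_k (x_{k,i} - mean_i) · (x_{k,j} - mean_j), with n-1 = 4.
  S[X,X] = ((1.8)·(1.8) + (-0.2)·(-0.2) + (-2.2)·(-2.2) + (0.8)·(0.8) + (-0.2)·(-0.2)) / 4 = 8.8/4 = 2.2
  S[X,Y] = ((1.8)·(-2) + (-0.2)·(-4) + (-2.2)·(3) + (0.8)·(2) + (-0.2)·(1)) / 4 = -8/4 = -2
  S[X,Z] = ((1.8)·(0.2) + (-0.2)·(2.2) + (-2.2)·(2.2) + (0.8)·(-1.8) + (-0.2)·(-2.8)) / 4 = -5.8/4 = -1.45
  S[Y,Y] = ((-2)·(-2) + (-4)·(-4) + (3)·(3) + (2)·(2) + (1)·(1)) / 4 = 34/4 = 8.5
  S[Y,Z] = ((-2)·(0.2) + (-4)·(2.2) + (3)·(2.2) + (2)·(-1.8) + (1)·(-2.8)) / 4 = -9/4 = -2.25
  S[Z,Z] = ((0.2)·(0.2) + (2.2)·(2.2) + (2.2)·(2.2) + (-1.8)·(-1.8) + (-2.8)·(-2.8)) / 4 = 20.8/4 = 5.2

S is symmetric (S[j,i] = S[i,j]). Assembling:

S = [[2.2, -2, -1.45],
 [-2, 8.5, -2.25],
 [-1.45, -2.25, 5.2]]


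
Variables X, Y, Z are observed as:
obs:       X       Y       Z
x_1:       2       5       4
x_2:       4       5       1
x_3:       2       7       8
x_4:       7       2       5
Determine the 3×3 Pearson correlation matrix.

Step 1 — column means:
  mean(X) = (2 + 4 + 2 + 7) / 4 = 15/4 = 3.75
  mean(Y) = (5 + 5 + 7 + 2) / 4 = 19/4 = 4.75
  mean(Z) = (4 + 1 + 8 + 5) / 4 = 18/4 = 4.5

Step 2 — sample variances and covariances s[i,j] = (1/(n-1)) · Σ_k (x_{k,i} - mean_i) · (x_{k,j} - mean_j), with n-1 = 3:
  s[X,X] = ((-1.75)·(-1.75) + (0.25)·(0.25) + (-1.75)·(-1.75) + (3.25)·(3.25)) / 3 = 16.75/3 = 5.5833
  s[X,Y] = ((-1.75)·(0.25) + (0.25)·(0.25) + (-1.75)·(2.25) + (3.25)·(-2.75)) / 3 = -13.25/3 = -4.4167
  s[X,Z] = ((-1.75)·(-0.5) + (0.25)·(-3.5) + (-1.75)·(3.5) + (3.25)·(0.5)) / 3 = -4.5/3 = -1.5
  s[Y,Y] = ((0.25)·(0.25) + (0.25)·(0.25) + (2.25)·(2.25) + (-2.75)·(-2.75)) / 3 = 12.75/3 = 4.25
  s[Y,Z] = ((0.25)·(-0.5) + (0.25)·(-3.5) + (2.25)·(3.5) + (-2.75)·(0.5)) / 3 = 5.5/3 = 1.8333
  s[Z,Z] = ((-0.5)·(-0.5) + (-3.5)·(-3.5) + (3.5)·(3.5) + (0.5)·(0.5)) / 3 = 25/3 = 8.3333
  Sample standard deviations s_i = √(s[i,i]):
  s(X) = √(5.5833) = 2.3629
  s(Y) = √(4.25) = 2.0616
  s(Z) = √(8.3333) = 2.8868

Step 3 — r_{ij} = s_{ij} / (s_i · s_j):
  r[X,X] = 1 (diagonal).
  r[X,Y] = -4.4167 / (2.3629 · 2.0616) = -4.4167 / 4.8713 = -0.9067
  r[X,Z] = -1.5 / (2.3629 · 2.8868) = -1.5 / 6.8211 = -0.2199
  r[Y,Y] = 1 (diagonal).
  r[Y,Z] = 1.8333 / (2.0616 · 2.8868) = 1.8333 / 5.9512 = 0.3081
  r[Z,Z] = 1 (diagonal).

R is symmetric with unit diagonal. Assembling:

R = [[1, -0.9067, -0.2199],
 [-0.9067, 1, 0.3081],
 [-0.2199, 0.3081, 1]]


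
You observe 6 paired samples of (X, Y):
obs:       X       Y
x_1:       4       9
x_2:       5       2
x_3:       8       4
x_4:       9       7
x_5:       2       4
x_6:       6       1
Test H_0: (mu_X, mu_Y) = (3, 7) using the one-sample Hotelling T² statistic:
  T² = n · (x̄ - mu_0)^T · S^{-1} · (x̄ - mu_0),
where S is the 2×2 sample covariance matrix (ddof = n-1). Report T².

Step 1 — sample mean vector:
  mean(X) = (4 + 5 + 8 + 9 + 2 + 6) / 6 = 34/6 = 5.6667
  mean(Y) = (9 + 2 + 4 + 7 + 4 + 1) / 6 = 27/6 = 4.5
  x̄ = (5.6667, 4.5),  deviation x̄ - mu_0 = (5.6667, 4.5) - (3, 7) = (2.6667, -2.5).

Step 2 — sample covariance matrix, S[i,j] = (1/(n-1)) · Σ_k (x_{k,i} - mean_i) · (x_{k,j} - mean_j), divisor n-1 = 5:
  S[X,X] = ((-1.6667)·(-1.6667) + (-0.6667)·(-0.6667) + (2.3333)·(2.3333) + (3.3333)·(3.3333) + (-3.6667)·(-3.6667) + (0.3333)·(0.3333)) / 5 = 33.3333/5 = 6.6667
  S[X,Y] = ((-1.6667)·(4.5) + (-0.6667)·(-2.5) + (2.3333)·(-0.5) + (3.3333)·(2.5) + (-3.6667)·(-0.5) + (0.3333)·(-3.5)) / 5 = 2/5 = 0.4
  S[Y,Y] = ((4.5)·(4.5) + (-2.5)·(-2.5) + (-0.5)·(-0.5) + (2.5)·(2.5) + (-0.5)·(-0.5) + (-3.5)·(-3.5)) / 5 = 45.5/5 = 9.1
  S = [[6.6667, 0.4],
 [0.4, 9.1]].

Step 3 — invert S. det(S) = 6.6667·9.1 - (0.4)² = 60.5067.
  S^{-1} = (1/det) · [[d, -b], [-b, a]] = [[0.1504, -0.0066],
 [-0.0066, 0.1102]].

Step 4 — quadratic form (x̄ - mu_0)^T · S^{-1} · (x̄ - mu_0):
  S^{-1} · (x̄ - mu_0) = (0.4176, -0.2931),
  (x̄ - mu_0)^T · [...] = (2.6667)·(0.4176) + (-2.5)·(-0.2931) = 1.8463.

Step 5 — scale by n: T² = 6 · 1.8463 = 11.0776.

T² ≈ 11.0776


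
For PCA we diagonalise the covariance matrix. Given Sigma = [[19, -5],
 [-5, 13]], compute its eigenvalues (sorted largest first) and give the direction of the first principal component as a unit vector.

Step 1 — characteristic polynomial of 2×2 Sigma:
  det(Sigma - λI) = λ² - trace · λ + det = 0.
  trace = 19 + 13 = 32, det = 19·13 - (-5)² = 222.
Step 2 — discriminant:
  Δ = trace² - 4·det = 1024 - 888 = 136.
Step 3 — eigenvalues:
  λ = (trace ± √Δ)/2 = (32 ± 11.6619)/2,
  λ_1 = 21.831,  λ_2 = 10.169.

Step 4 — unit eigenvector for λ_1: solve (Sigma - λ_1 I)v = 0. First row:
  (19 - 21.831)·v_x + (-5)·v_y = 0, i.e. (-2.831)·v_x + (-5)·v_y = 0,
  so v ∝ (b, λ_1 - a) = (-5, 2.831); multiply by -1 so the first entry is positive: u = (5, -2.831).
  ||u|| = √((5)² + (-2.831)²) = √(33.0143) ≈ 5.7458,
  v_1 = u/||u|| ≈ (0.8702, -0.4927) (||v_1|| = 1).

λ_1 = 21.831,  λ_2 = 10.169;  v_1 ≈ (0.8702, -0.4927)


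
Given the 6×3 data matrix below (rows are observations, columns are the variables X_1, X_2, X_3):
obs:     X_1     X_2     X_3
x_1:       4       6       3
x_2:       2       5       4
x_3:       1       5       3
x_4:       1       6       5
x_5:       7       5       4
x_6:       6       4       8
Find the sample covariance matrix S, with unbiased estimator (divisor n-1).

Step 1 — column means:
  mean(X_1) = (4 + 2 + 1 + 1 + 7 + 6) / 6 = 21/6 = 3.5
  mean(X_2) = (6 + 5 + 5 + 6 + 5 + 4) / 6 = 31/6 = 5.1667
  mean(X_3) = (3 + 4 + 3 + 5 + 4 + 8) / 6 = 27/6 = 4.5

Step 2 — sample covariance S[i,j] = (1/(n-1)) · Σ_k (x_{k,i} - mean_i) · (x_{k,j} - mean_j), with n-1 = 5.
  S[X_1,X_1] = ((0.5)·(0.5) + (-1.5)·(-1.5) + (-2.5)·(-2.5) + (-2.5)·(-2.5) + (3.5)·(3.5) + (2.5)·(2.5)) / 5 = 33.5/5 = 6.7
  S[X_1,X_2] = ((0.5)·(0.8333) + (-1.5)·(-0.1667) + (-2.5)·(-0.1667) + (-2.5)·(0.8333) + (3.5)·(-0.1667) + (2.5)·(-1.1667)) / 5 = -4.5/5 = -0.9
  S[X_1,X_3] = ((0.5)·(-1.5) + (-1.5)·(-0.5) + (-2.5)·(-1.5) + (-2.5)·(0.5) + (3.5)·(-0.5) + (2.5)·(3.5)) / 5 = 9.5/5 = 1.9
  S[X_2,X_2] = ((0.8333)·(0.8333) + (-0.1667)·(-0.1667) + (-0.1667)·(-0.1667) + (0.8333)·(0.8333) + (-0.1667)·(-0.1667) + (-1.1667)·(-1.1667)) / 5 = 2.8333/5 = 0.5667
  S[X_2,X_3] = ((0.8333)·(-1.5) + (-0.1667)·(-0.5) + (-0.1667)·(-1.5) + (0.8333)·(0.5) + (-0.1667)·(-0.5) + (-1.1667)·(3.5)) / 5 = -4.5/5 = -0.9
  S[X_3,X_3] = ((-1.5)·(-1.5) + (-0.5)·(-0.5) + (-1.5)·(-1.5) + (0.5)·(0.5) + (-0.5)·(-0.5) + (3.5)·(3.5)) / 5 = 17.5/5 = 3.5

S is symmetric (S[j,i] = S[i,j]). Assembling:

S = [[6.7, -0.9, 1.9],
 [-0.9, 0.5667, -0.9],
 [1.9, -0.9, 3.5]]


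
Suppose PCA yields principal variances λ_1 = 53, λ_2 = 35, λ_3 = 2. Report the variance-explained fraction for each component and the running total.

Step 1 — total variance = trace(Sigma) = Σ λ_i = 53 + 35 + 2 = 90.

Step 2 — fraction explained by component i = λ_i / Σ λ:
  PC1: 53/90 = 0.5889
  PC2: 35/90 = 0.3889
  PC3: 2/90 = 0.0222

Step 3 — cumulative fraction after k components = (λ_1 + ... + λ_k) / Σ λ:
  k = 1: 53/90 = 0.5889
  k = 2: (53 + 35)/90 = 88/90 = 0.9778
  k = 3: (53 + 35 + 2)/90 = 90/90 = 1

Summary (fraction, with percent):

explained: PC1 0.5889 (58.89%), PC2 0.3889 (38.89%), PC3 0.0222 (2.22%);  cumulative: 0.5889, 0.9778, 1


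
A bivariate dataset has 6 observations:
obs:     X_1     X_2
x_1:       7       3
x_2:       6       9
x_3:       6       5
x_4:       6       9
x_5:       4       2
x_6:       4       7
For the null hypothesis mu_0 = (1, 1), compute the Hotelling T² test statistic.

Step 1 — sample mean vector:
  mean(X_1) = (7 + 6 + 6 + 6 + 4 + 4) / 6 = 33/6 = 5.5
  mean(X_2) = (3 + 9 + 5 + 9 + 2 + 7) / 6 = 35/6 = 5.8333
  x̄ = (5.5, 5.8333),  deviation x̄ - mu_0 = (5.5, 5.8333) - (1, 1) = (4.5, 4.8333).

Step 2 — sample covariance matrix, S[i,j] = (1/(n-1)) · Σ_k (x_{k,i} - mean_i) · (x_{k,j} - mean_j), divisor n-1 = 5:
  S[X_1,X_1] = ((1.5)·(1.5) + (0.5)·(0.5) + (0.5)·(0.5) + (0.5)·(0.5) + (-1.5)·(-1.5) + (-1.5)·(-1.5)) / 5 = 7.5/5 = 1.5
  S[X_1,X_2] = ((1.5)·(-2.8333) + (0.5)·(3.1667) + (0.5)·(-0.8333) + (0.5)·(3.1667) + (-1.5)·(-3.8333) + (-1.5)·(1.1667)) / 5 = 2.5/5 = 0.5
  S[X_2,X_2] = ((-2.8333)·(-2.8333) + (3.1667)·(3.1667) + (-0.8333)·(-0.8333) + (3.1667)·(3.1667) + (-3.8333)·(-3.8333) + (1.1667)·(1.1667)) / 5 = 44.8333/5 = 8.9667
  S = [[1.5, 0.5],
 [0.5, 8.9667]].

Step 3 — invert S. det(S) = 1.5·8.9667 - (0.5)² = 13.2.
  S^{-1} = (1/det) · [[d, -b], [-b, a]] = [[0.6793, -0.0379],
 [-0.0379, 0.1136]].

Step 4 — quadratic form (x̄ - mu_0)^T · S^{-1} · (x̄ - mu_0):
  S^{-1} · (x̄ - mu_0) = (2.8737, 0.3788),
  (x̄ - mu_0)^T · [...] = (4.5)·(2.8737) + (4.8333)·(0.3788) = 14.7626.

Step 5 — scale by n: T² = 6 · 14.7626 = 88.5758.

T² ≈ 88.5758


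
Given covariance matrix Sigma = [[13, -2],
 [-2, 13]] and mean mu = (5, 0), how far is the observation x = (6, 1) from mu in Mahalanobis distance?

Step 1 — centre the observation: (x - mu) = (1, 1).

Step 2 — invert Sigma. det(Sigma) = 13·13 - (-2)² = 165.
  Sigma^{-1} = (1/det) · [[d, -b], [-b, a]] = [[0.0788, 0.0121],
 [0.0121, 0.0788]].

Step 3 — form the quadratic (x - mu)^T · Sigma^{-1} · (x - mu):
  Sigma^{-1} · (x - mu) = (0.0909, 0.0909).
  (x - mu)^T · [Sigma^{-1} · (x - mu)] = (1)·(0.0909) + (1)·(0.0909) = 0.1818.

Step 4 — take square root: d = √(0.1818) ≈ 0.4264.

d(x, mu) = √(0.1818) ≈ 0.4264


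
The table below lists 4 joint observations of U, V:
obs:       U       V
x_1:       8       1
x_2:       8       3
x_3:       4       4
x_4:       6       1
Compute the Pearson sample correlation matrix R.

Step 1 — column means:
  mean(U) = (8 + 8 + 4 + 6) / 4 = 26/4 = 6.5
  mean(V) = (1 + 3 + 4 + 1) / 4 = 9/4 = 2.25

Step 2 — sample variances and covariances s[i,j] = (1/(n-1)) · Σ_k (x_{k,i} - mean_i) · (x_{k,j} - mean_j), with n-1 = 3:
  s[U,U] = ((1.5)·(1.5) + (1.5)·(1.5) + (-2.5)·(-2.5) + (-0.5)·(-0.5)) / 3 = 11/3 = 3.6667
  s[U,V] = ((1.5)·(-1.25) + (1.5)·(0.75) + (-2.5)·(1.75) + (-0.5)·(-1.25)) / 3 = -4.5/3 = -1.5
  s[V,V] = ((-1.25)·(-1.25) + (0.75)·(0.75) + (1.75)·(1.75) + (-1.25)·(-1.25)) / 3 = 6.75/3 = 2.25
  Sample standard deviations s_i = √(s[i,i]):
  s(U) = √(3.6667) = 1.9149
  s(V) = √(2.25) = 1.5

Step 3 — r_{ij} = s_{ij} / (s_i · s_j):
  r[U,U] = 1 (diagonal).
  r[U,V] = -1.5 / (1.9149 · 1.5) = -1.5 / 2.8723 = -0.5222
  r[V,V] = 1 (diagonal).

R is symmetric with unit diagonal. Assembling:

R = [[1, -0.5222],
 [-0.5222, 1]]


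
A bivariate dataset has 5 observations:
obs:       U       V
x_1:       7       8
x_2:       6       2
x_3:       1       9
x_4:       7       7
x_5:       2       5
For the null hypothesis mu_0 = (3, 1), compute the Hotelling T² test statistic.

Step 1 — sample mean vector:
  mean(U) = (7 + 6 + 1 + 7 + 2) / 5 = 23/5 = 4.6
  mean(V) = (8 + 2 + 9 + 7 + 5) / 5 = 31/5 = 6.2
  x̄ = (4.6, 6.2),  deviation x̄ - mu_0 = (4.6, 6.2) - (3, 1) = (1.6, 5.2).

Step 2 — sample covariance matrix, S[i,j] = (1/(n-1)) · Σ_k (x_{k,i} - mean_i) · (x_{k,j} - mean_j), divisor n-1 = 4:
  S[U,U] = ((2.4)·(2.4) + (1.4)·(1.4) + (-3.6)·(-3.6) + (2.4)·(2.4) + (-2.6)·(-2.6)) / 4 = 33.2/4 = 8.3
  S[U,V] = ((2.4)·(1.8) + (1.4)·(-4.2) + (-3.6)·(2.8) + (2.4)·(0.8) + (-2.6)·(-1.2)) / 4 = -6.6/4 = -1.65
  S[V,V] = ((1.8)·(1.8) + (-4.2)·(-4.2) + (2.8)·(2.8) + (0.8)·(0.8) + (-1.2)·(-1.2)) / 4 = 30.8/4 = 7.7
  S = [[8.3, -1.65],
 [-1.65, 7.7]].

Step 3 — invert S. det(S) = 8.3·7.7 - (-1.65)² = 61.1875.
  S^{-1} = (1/det) · [[d, -b], [-b, a]] = [[0.1258, 0.027],
 [0.027, 0.1356]].

Step 4 — quadratic form (x̄ - mu_0)^T · S^{-1} · (x̄ - mu_0):
  S^{-1} · (x̄ - mu_0) = (0.3416, 0.7485),
  (x̄ - mu_0)^T · [...] = (1.6)·(0.3416) + (5.2)·(0.7485) = 4.4388.

Step 5 — scale by n: T² = 5 · 4.4388 = 22.1941.

T² ≈ 22.1941


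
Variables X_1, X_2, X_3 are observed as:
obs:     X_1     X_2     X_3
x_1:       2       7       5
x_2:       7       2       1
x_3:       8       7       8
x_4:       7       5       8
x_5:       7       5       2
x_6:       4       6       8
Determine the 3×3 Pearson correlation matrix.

Step 1 — column means:
  mean(X_1) = (2 + 7 + 8 + 7 + 7 + 4) / 6 = 35/6 = 5.8333
  mean(X_2) = (7 + 2 + 7 + 5 + 5 + 6) / 6 = 32/6 = 5.3333
  mean(X_3) = (5 + 1 + 8 + 8 + 2 + 8) / 6 = 32/6 = 5.3333

Step 2 — sample variances and covariances s[i,j] = (1/(n-1)) · Σ_k (x_{k,i} - mean_i) · (x_{k,j} - mean_j), with n-1 = 5:
  s[X_1,X_1] = ((-3.8333)·(-3.8333) + (1.1667)·(1.1667) + (2.1667)·(2.1667) + (1.1667)·(1.1667) + (1.1667)·(1.1667) + (-1.8333)·(-1.8333)) / 5 = 26.8333/5 = 5.3667
  s[X_1,X_2] = ((-3.8333)·(1.6667) + (1.1667)·(-3.3333) + (2.1667)·(1.6667) + (1.1667)·(-0.3333) + (1.1667)·(-0.3333) + (-1.8333)·(0.6667)) / 5 = -8.6667/5 = -1.7333
  s[X_1,X_3] = ((-3.8333)·(-0.3333) + (1.1667)·(-4.3333) + (2.1667)·(2.6667) + (1.1667)·(2.6667) + (1.1667)·(-3.3333) + (-1.8333)·(2.6667)) / 5 = -3.6667/5 = -0.7333
  s[X_2,X_2] = ((1.6667)·(1.6667) + (-3.3333)·(-3.3333) + (1.6667)·(1.6667) + (-0.3333)·(-0.3333) + (-0.3333)·(-0.3333) + (0.6667)·(0.6667)) / 5 = 17.3333/5 = 3.4667
  s[X_2,X_3] = ((1.6667)·(-0.3333) + (-3.3333)·(-4.3333) + (1.6667)·(2.6667) + (-0.3333)·(2.6667) + (-0.3333)·(-3.3333) + (0.6667)·(2.6667)) / 5 = 20.3333/5 = 4.0667
  s[X_3,X_3] = ((-0.3333)·(-0.3333) + (-4.3333)·(-4.3333) + (2.6667)·(2.6667) + (2.6667)·(2.6667) + (-3.3333)·(-3.3333) + (2.6667)·(2.6667)) / 5 = 51.3333/5 = 10.2667
  Sample standard deviations s_i = √(s[i,i]):
  s(X_1) = √(5.3667) = 2.3166
  s(X_2) = √(3.4667) = 1.8619
  s(X_3) = √(10.2667) = 3.2042

Step 3 — r_{ij} = s_{ij} / (s_i · s_j):
  r[X_1,X_1] = 1 (diagonal).
  r[X_1,X_2] = -1.7333 / (2.3166 · 1.8619) = -1.7333 / 4.3133 = -0.4019
  r[X_1,X_3] = -0.7333 / (2.3166 · 3.2042) = -0.7333 / 7.4228 = -0.0988
  r[X_2,X_2] = 1 (diagonal).
  r[X_2,X_3] = 4.0667 / (1.8619 · 3.2042) = 4.0667 / 5.9658 = 0.6817
  r[X_3,X_3] = 1 (diagonal).

R is symmetric with unit diagonal. Assembling:

R = [[1, -0.4019, -0.0988],
 [-0.4019, 1, 0.6817],
 [-0.0988, 0.6817, 1]]


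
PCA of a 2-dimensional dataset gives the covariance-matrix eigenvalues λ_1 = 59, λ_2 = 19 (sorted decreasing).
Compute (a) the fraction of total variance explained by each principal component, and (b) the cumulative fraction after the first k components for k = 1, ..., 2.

Step 1 — total variance = trace(Sigma) = Σ λ_i = 59 + 19 = 78.

Step 2 — fraction explained by component i = λ_i / Σ λ:
  PC1: 59/78 = 0.7564
  PC2: 19/78 = 0.2436

Step 3 — cumulative fraction after k components = (λ_1 + ... + λ_k) / Σ λ:
  k = 1: 59/78 = 0.7564
  k = 2: (59 + 19)/78 = 78/78 = 1

Summary (fraction, with percent):

explained: PC1 0.7564 (75.64%), PC2 0.2436 (24.36%);  cumulative: 0.7564, 1


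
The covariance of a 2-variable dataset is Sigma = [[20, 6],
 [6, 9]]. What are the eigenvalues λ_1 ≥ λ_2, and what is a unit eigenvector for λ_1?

Step 1 — characteristic polynomial of 2×2 Sigma:
  det(Sigma - λI) = λ² - trace · λ + det = 0.
  trace = 20 + 9 = 29, det = 20·9 - (6)² = 144.
Step 2 — discriminant:
  Δ = trace² - 4·det = 841 - 576 = 265.
Step 3 — eigenvalues:
  λ = (trace ± √Δ)/2 = (29 ± 16.2788)/2,
  λ_1 = 22.6394,  λ_2 = 6.3606.

Step 4 — unit eigenvector for λ_1: solve (Sigma - λ_1 I)v = 0. First row:
  (20 - 22.6394)·v_x + (6)·v_y = 0, i.e. (-2.6394)·v_x + (6)·v_y = 0,
  so v ∝ (b, λ_1 - a) = (6, 2.6394) = u.
  ||u|| = √((6)² + (2.6394)²) = √(42.9665) ≈ 6.5549,
  v_1 = u/||u|| ≈ (0.9153, 0.4027) (||v_1|| = 1).

λ_1 = 22.6394,  λ_2 = 6.3606;  v_1 ≈ (0.9153, 0.4027)


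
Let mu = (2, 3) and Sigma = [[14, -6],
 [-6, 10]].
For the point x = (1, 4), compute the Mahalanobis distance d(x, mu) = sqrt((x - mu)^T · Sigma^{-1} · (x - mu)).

Step 1 — centre the observation: (x - mu) = (-1, 1).

Step 2 — invert Sigma. det(Sigma) = 14·10 - (-6)² = 104.
  Sigma^{-1} = (1/det) · [[d, -b], [-b, a]] = [[0.0962, 0.0577],
 [0.0577, 0.1346]].

Step 3 — form the quadratic (x - mu)^T · Sigma^{-1} · (x - mu):
  Sigma^{-1} · (x - mu) = (-0.0385, 0.0769).
  (x - mu)^T · [Sigma^{-1} · (x - mu)] = (-1)·(-0.0385) + (1)·(0.0769) = 0.1154.

Step 4 — take square root: d = √(0.1154) ≈ 0.3397.

d(x, mu) = √(0.1154) ≈ 0.3397


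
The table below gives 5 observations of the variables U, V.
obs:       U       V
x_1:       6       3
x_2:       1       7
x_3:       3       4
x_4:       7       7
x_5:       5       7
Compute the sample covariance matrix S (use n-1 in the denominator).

Step 1 — column means:
  mean(U) = (6 + 1 + 3 + 7 + 5) / 5 = 22/5 = 4.4
  mean(V) = (3 + 7 + 4 + 7 + 7) / 5 = 28/5 = 5.6

Step 2 — sample covariance S[i,j] = (1/(n-1)) · Σ_k (x_{k,i} - mean_i) · (x_{k,j} - mean_j), with n-1 = 4.
  S[U,U] = ((1.6)·(1.6) + (-3.4)·(-3.4) + (-1.4)·(-1.4) + (2.6)·(2.6) + (0.6)·(0.6)) / 4 = 23.2/4 = 5.8
  S[U,V] = ((1.6)·(-2.6) + (-3.4)·(1.4) + (-1.4)·(-1.6) + (2.6)·(1.4) + (0.6)·(1.4)) / 4 = -2.2/4 = -0.55
  S[V,V] = ((-2.6)·(-2.6) + (1.4)·(1.4) + (-1.6)·(-1.6) + (1.4)·(1.4) + (1.4)·(1.4)) / 4 = 15.2/4 = 3.8

S is symmetric (S[j,i] = S[i,j]). Assembling:

S = [[5.8, -0.55],
 [-0.55, 3.8]]


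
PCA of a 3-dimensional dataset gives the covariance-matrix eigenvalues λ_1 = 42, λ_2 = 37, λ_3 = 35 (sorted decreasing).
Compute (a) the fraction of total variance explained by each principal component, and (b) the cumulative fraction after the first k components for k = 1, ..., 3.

Step 1 — total variance = trace(Sigma) = Σ λ_i = 42 + 37 + 35 = 114.

Step 2 — fraction explained by component i = λ_i / Σ λ:
  PC1: 42/114 = 0.3684
  PC2: 37/114 = 0.3246
  PC3: 35/114 = 0.307

Step 3 — cumulative fraction after k components = (λ_1 + ... + λ_k) / Σ λ:
  k = 1: 42/114 = 0.3684
  k = 2: (42 + 37)/114 = 79/114 = 0.693
  k = 3: (42 + 37 + 35)/114 = 114/114 = 1

Summary (fraction, with percent):

explained: PC1 0.3684 (36.84%), PC2 0.3246 (32.46%), PC3 0.307 (30.7%);  cumulative: 0.3684, 0.693, 1


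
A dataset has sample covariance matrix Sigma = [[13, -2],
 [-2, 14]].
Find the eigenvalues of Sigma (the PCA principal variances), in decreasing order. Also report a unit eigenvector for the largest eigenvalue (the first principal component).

Step 1 — characteristic polynomial of 2×2 Sigma:
  det(Sigma - λI) = λ² - trace · λ + det = 0.
  trace = 13 + 14 = 27, det = 13·14 - (-2)² = 178.
Step 2 — discriminant:
  Δ = trace² - 4·det = 729 - 712 = 17.
Step 3 — eigenvalues:
  λ = (trace ± √Δ)/2 = (27 ± 4.1231)/2,
  λ_1 = 15.5616,  λ_2 = 11.4384.

Step 4 — unit eigenvector for λ_1: solve (Sigma - λ_1 I)v = 0. First row:
  (13 - 15.5616)·v_x + (-2)·v_y = 0, i.e. (-2.5616)·v_x + (-2)·v_y = 0,
  so v ∝ (b, λ_1 - a) = (-2, 2.5616); multiply by -1 so the first entry is positive: u = (2, -2.5616).
  ||u|| = √((2)² + (-2.5616)²) = √(10.5616) ≈ 3.2499,
  v_1 = u/||u|| ≈ (0.6154, -0.7882) (||v_1|| = 1).

λ_1 = 15.5616,  λ_2 = 11.4384;  v_1 ≈ (0.6154, -0.7882)


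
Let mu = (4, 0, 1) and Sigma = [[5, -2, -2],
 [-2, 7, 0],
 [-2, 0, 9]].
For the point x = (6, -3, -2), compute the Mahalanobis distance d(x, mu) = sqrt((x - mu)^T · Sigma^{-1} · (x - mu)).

Step 1 — centre the observation: (x - mu) = (2, -3, -3).

Step 2 — invert Sigma (cofactor / det for 3×3, or solve directly):
  Sigma^{-1} = [[0.251, 0.0717, 0.0558],
 [0.0717, 0.1633, 0.0159],
 [0.0558, 0.0159, 0.1235]].

Step 3 — form the quadratic (x - mu)^T · Sigma^{-1} · (x - mu):
  Sigma^{-1} · (x - mu) = (0.1195, -0.3944, -0.3068).
  (x - mu)^T · [Sigma^{-1} · (x - mu)] = (2)·(0.1195) + (-3)·(-0.3944) + (-3)·(-0.3068) = 2.3426.

Step 4 — take square root: d = √(2.3426) ≈ 1.5306.

d(x, mu) = √(2.3426) ≈ 1.5306


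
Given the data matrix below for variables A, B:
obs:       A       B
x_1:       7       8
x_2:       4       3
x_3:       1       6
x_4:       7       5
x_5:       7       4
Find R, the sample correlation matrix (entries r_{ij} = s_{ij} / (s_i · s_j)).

Step 1 — column means:
  mean(A) = (7 + 4 + 1 + 7 + 7) / 5 = 26/5 = 5.2
  mean(B) = (8 + 3 + 6 + 5 + 4) / 5 = 26/5 = 5.2

Step 2 — sample variances and covariances s[i,j] = (1/(n-1)) · Σ_k (x_{k,i} - mean_i) · (x_{k,j} - mean_j), with n-1 = 4:
  s[A,A] = ((1.8)·(1.8) + (-1.2)·(-1.2) + (-4.2)·(-4.2) + (1.8)·(1.8) + (1.8)·(1.8)) / 4 = 28.8/4 = 7.2
  s[A,B] = ((1.8)·(2.8) + (-1.2)·(-2.2) + (-4.2)·(0.8) + (1.8)·(-0.2) + (1.8)·(-1.2)) / 4 = 1.8/4 = 0.45
  s[B,B] = ((2.8)·(2.8) + (-2.2)·(-2.2) + (0.8)·(0.8) + (-0.2)·(-0.2) + (-1.2)·(-1.2)) / 4 = 14.8/4 = 3.7
  Sample standard deviations s_i = √(s[i,i]):
  s(A) = √(7.2) = 2.6833
  s(B) = √(3.7) = 1.9235

Step 3 — r_{ij} = s_{ij} / (s_i · s_j):
  r[A,A] = 1 (diagonal).
  r[A,B] = 0.45 / (2.6833 · 1.9235) = 0.45 / 5.1614 = 0.0872
  r[B,B] = 1 (diagonal).

R is symmetric with unit diagonal. Assembling:

R = [[1, 0.0872],
 [0.0872, 1]]


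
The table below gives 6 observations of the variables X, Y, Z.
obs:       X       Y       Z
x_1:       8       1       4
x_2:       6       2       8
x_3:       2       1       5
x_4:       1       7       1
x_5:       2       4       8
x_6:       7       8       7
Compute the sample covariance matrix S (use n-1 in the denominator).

Step 1 — column means:
  mean(X) = (8 + 6 + 2 + 1 + 2 + 7) / 6 = 26/6 = 4.3333
  mean(Y) = (1 + 2 + 1 + 7 + 4 + 8) / 6 = 23/6 = 3.8333
  mean(Z) = (4 + 8 + 5 + 1 + 8 + 7) / 6 = 33/6 = 5.5

Step 2 — sample covariance S[i,j] = (1/(n-1)) · Σ_k (x_{k,i} - mean_i) · (x_{k,j} - mean_j), with n-1 = 5.
  S[X,X] = ((3.6667)·(3.6667) + (1.6667)·(1.6667) + (-2.3333)·(-2.3333) + (-3.3333)·(-3.3333) + (-2.3333)·(-2.3333) + (2.6667)·(2.6667)) / 5 = 45.3333/5 = 9.0667
  S[X,Y] = ((3.6667)·(-2.8333) + (1.6667)·(-1.8333) + (-2.3333)·(-2.8333) + (-3.3333)·(3.1667) + (-2.3333)·(0.1667) + (2.6667)·(4.1667)) / 5 = -6.6667/5 = -1.3333
  S[X,Z] = ((3.6667)·(-1.5) + (1.6667)·(2.5) + (-2.3333)·(-0.5) + (-3.3333)·(-4.5) + (-2.3333)·(2.5) + (2.6667)·(1.5)) / 5 = 13/5 = 2.6
  S[Y,Y] = ((-2.8333)·(-2.8333) + (-1.8333)·(-1.8333) + (-2.8333)·(-2.8333) + (3.1667)·(3.1667) + (0.1667)·(0.1667) + (4.1667)·(4.1667)) / 5 = 46.8333/5 = 9.3667
  S[Y,Z] = ((-2.8333)·(-1.5) + (-1.8333)·(2.5) + (-2.8333)·(-0.5) + (3.1667)·(-4.5) + (0.1667)·(2.5) + (4.1667)·(1.5)) / 5 = -6.5/5 = -1.3
  S[Z,Z] = ((-1.5)·(-1.5) + (2.5)·(2.5) + (-0.5)·(-0.5) + (-4.5)·(-4.5) + (2.5)·(2.5) + (1.5)·(1.5)) / 5 = 37.5/5 = 7.5

S is symmetric (S[j,i] = S[i,j]). Assembling:

S = [[9.0667, -1.3333, 2.6],
 [-1.3333, 9.3667, -1.3],
 [2.6, -1.3, 7.5]]


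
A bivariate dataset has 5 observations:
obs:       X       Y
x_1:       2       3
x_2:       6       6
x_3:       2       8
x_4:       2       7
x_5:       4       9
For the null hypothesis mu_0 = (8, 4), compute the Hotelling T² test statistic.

Step 1 — sample mean vector:
  mean(X) = (2 + 6 + 2 + 2 + 4) / 5 = 16/5 = 3.2
  mean(Y) = (3 + 6 + 8 + 7 + 9) / 5 = 33/5 = 6.6
  x̄ = (3.2, 6.6),  deviation x̄ - mu_0 = (3.2, 6.6) - (8, 4) = (-4.8, 2.6).

Step 2 — sample covariance matrix, S[i,j] = (1/(n-1)) · Σ_k (x_{k,i} - mean_i) · (x_{k,j} - mean_j), divisor n-1 = 4:
  S[X,X] = ((-1.2)·(-1.2) + (2.8)·(2.8) + (-1.2)·(-1.2) + (-1.2)·(-1.2) + (0.8)·(0.8)) / 4 = 12.8/4 = 3.2
  S[X,Y] = ((-1.2)·(-3.6) + (2.8)·(-0.6) + (-1.2)·(1.4) + (-1.2)·(0.4) + (0.8)·(2.4)) / 4 = 2.4/4 = 0.6
  S[Y,Y] = ((-3.6)·(-3.6) + (-0.6)·(-0.6) + (1.4)·(1.4) + (0.4)·(0.4) + (2.4)·(2.4)) / 4 = 21.2/4 = 5.3
  S = [[3.2, 0.6],
 [0.6, 5.3]].

Step 3 — invert S. det(S) = 3.2·5.3 - (0.6)² = 16.6.
  S^{-1} = (1/det) · [[d, -b], [-b, a]] = [[0.3193, -0.0361],
 [-0.0361, 0.1928]].

Step 4 — quadratic form (x̄ - mu_0)^T · S^{-1} · (x̄ - mu_0):
  S^{-1} · (x̄ - mu_0) = (-1.6265, 0.6747),
  (x̄ - mu_0)^T · [...] = (-4.8)·(-1.6265) + (2.6)·(0.6747) = 9.5614.

Step 5 — scale by n: T² = 5 · 9.5614 = 47.8072.

T² ≈ 47.8072


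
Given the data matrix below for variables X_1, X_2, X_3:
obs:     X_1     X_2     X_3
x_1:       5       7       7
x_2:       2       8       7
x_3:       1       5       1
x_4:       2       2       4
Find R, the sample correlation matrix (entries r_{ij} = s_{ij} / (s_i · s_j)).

Step 1 — column means:
  mean(X_1) = (5 + 2 + 1 + 2) / 4 = 10/4 = 2.5
  mean(X_2) = (7 + 8 + 5 + 2) / 4 = 22/4 = 5.5
  mean(X_3) = (7 + 7 + 1 + 4) / 4 = 19/4 = 4.75

Step 2 — sample variances and covariances s[i,j] = (1/(n-1)) · Σ_k (x_{k,i} - mean_i) · (x_{k,j} - mean_j), with n-1 = 3:
  s[X_1,X_1] = ((2.5)·(2.5) + (-0.5)·(-0.5) + (-1.5)·(-1.5) + (-0.5)·(-0.5)) / 3 = 9/3 = 3
  s[X_1,X_2] = ((2.5)·(1.5) + (-0.5)·(2.5) + (-1.5)·(-0.5) + (-0.5)·(-3.5)) / 3 = 5/3 = 1.6667
  s[X_1,X_3] = ((2.5)·(2.25) + (-0.5)·(2.25) + (-1.5)·(-3.75) + (-0.5)·(-0.75)) / 3 = 10.5/3 = 3.5
  s[X_2,X_2] = ((1.5)·(1.5) + (2.5)·(2.5) + (-0.5)·(-0.5) + (-3.5)·(-3.5)) / 3 = 21/3 = 7
  s[X_2,X_3] = ((1.5)·(2.25) + (2.5)·(2.25) + (-0.5)·(-3.75) + (-3.5)·(-0.75)) / 3 = 13.5/3 = 4.5
  s[X_3,X_3] = ((2.25)·(2.25) + (2.25)·(2.25) + (-3.75)·(-3.75) + (-0.75)·(-0.75)) / 3 = 24.75/3 = 8.25
  Sample standard deviations s_i = √(s[i,i]):
  s(X_1) = √(3) = 1.7321
  s(X_2) = √(7) = 2.6458
  s(X_3) = √(8.25) = 2.8723

Step 3 — r_{ij} = s_{ij} / (s_i · s_j):
  r[X_1,X_1] = 1 (diagonal).
  r[X_1,X_2] = 1.6667 / (1.7321 · 2.6458) = 1.6667 / 4.5826 = 0.3637
  r[X_1,X_3] = 3.5 / (1.7321 · 2.8723) = 3.5 / 4.9749 = 0.7035
  r[X_2,X_2] = 1 (diagonal).
  r[X_2,X_3] = 4.5 / (2.6458 · 2.8723) = 4.5 / 7.5993 = 0.5922
  r[X_3,X_3] = 1 (diagonal).

R is symmetric with unit diagonal. Assembling:

R = [[1, 0.3637, 0.7035],
 [0.3637, 1, 0.5922],
 [0.7035, 0.5922, 1]]


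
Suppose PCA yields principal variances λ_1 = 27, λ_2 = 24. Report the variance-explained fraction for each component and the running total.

Step 1 — total variance = trace(Sigma) = Σ λ_i = 27 + 24 = 51.

Step 2 — fraction explained by component i = λ_i / Σ λ:
  PC1: 27/51 = 0.5294
  PC2: 24/51 = 0.4706

Step 3 — cumulative fraction after k components = (λ_1 + ... + λ_k) / Σ λ:
  k = 1: 27/51 = 0.5294
  k = 2: (27 + 24)/51 = 51/51 = 1

Summary (fraction, with percent):

explained: PC1 0.5294 (52.94%), PC2 0.4706 (47.06%);  cumulative: 0.5294, 1


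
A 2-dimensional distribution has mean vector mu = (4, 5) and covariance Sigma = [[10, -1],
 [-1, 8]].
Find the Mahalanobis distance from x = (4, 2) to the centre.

Step 1 — centre the observation: (x - mu) = (0, -3).

Step 2 — invert Sigma. det(Sigma) = 10·8 - (-1)² = 79.
  Sigma^{-1} = (1/det) · [[d, -b], [-b, a]] = [[0.1013, 0.0127],
 [0.0127, 0.1266]].

Step 3 — form the quadratic (x - mu)^T · Sigma^{-1} · (x - mu):
  Sigma^{-1} · (x - mu) = (-0.038, -0.3797).
  (x - mu)^T · [Sigma^{-1} · (x - mu)] = (0)·(-0.038) + (-3)·(-0.3797) = 1.1392.

Step 4 — take square root: d = √(1.1392) ≈ 1.0674.

d(x, mu) = √(1.1392) ≈ 1.0674


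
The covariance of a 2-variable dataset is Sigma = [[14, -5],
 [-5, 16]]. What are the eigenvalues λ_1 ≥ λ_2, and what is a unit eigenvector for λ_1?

Step 1 — characteristic polynomial of 2×2 Sigma:
  det(Sigma - λI) = λ² - trace · λ + det = 0.
  trace = 14 + 16 = 30, det = 14·16 - (-5)² = 199.
Step 2 — discriminant:
  Δ = trace² - 4·det = 900 - 796 = 104.
Step 3 — eigenvalues:
  λ = (trace ± √Δ)/2 = (30 ± 10.198)/2,
  λ_1 = 20.099,  λ_2 = 9.901.

Step 4 — unit eigenvector for λ_1: solve (Sigma - λ_1 I)v = 0. First row:
  (14 - 20.099)·v_x + (-5)·v_y = 0, i.e. (-6.099)·v_x + (-5)·v_y = 0,
  so v ∝ (b, λ_1 - a) = (-5, 6.099); multiply by -1 so the first entry is positive: u = (5, -6.099).
  ||u|| = √((5)² + (-6.099)²) = √(62.198) ≈ 7.8866,
  v_1 = u/||u|| ≈ (0.634, -0.7733) (||v_1|| = 1).

λ_1 = 20.099,  λ_2 = 9.901;  v_1 ≈ (0.634, -0.7733)
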